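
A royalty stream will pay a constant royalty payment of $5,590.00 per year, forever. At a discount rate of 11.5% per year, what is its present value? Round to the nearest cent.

Level perpetuity: PV = C / r = $5,590.00 / 0.115 = $48,608.70

$48608.70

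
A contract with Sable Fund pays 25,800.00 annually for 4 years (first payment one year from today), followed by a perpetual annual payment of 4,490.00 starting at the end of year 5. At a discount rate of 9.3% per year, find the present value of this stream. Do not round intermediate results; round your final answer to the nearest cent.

116865.83

PV of 4-year annuity: 25,800.00 × [1 − (1+0.093)^−4] / 0.093 = 83037.32649
Perpetuity value at year 4: 4,490.00 / 0.093 = 48279.56989
PV of perpetuity: 48279.56989 / (1+0.093)^4 = 33828.50028
Total PV = 83037.32649 + 33828.50028 = 116865.82677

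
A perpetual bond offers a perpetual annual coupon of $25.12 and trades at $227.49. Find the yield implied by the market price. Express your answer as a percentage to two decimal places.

P = C/r ⇒ r = C/P = $25.12/$227.49 = 0.110422

11.04%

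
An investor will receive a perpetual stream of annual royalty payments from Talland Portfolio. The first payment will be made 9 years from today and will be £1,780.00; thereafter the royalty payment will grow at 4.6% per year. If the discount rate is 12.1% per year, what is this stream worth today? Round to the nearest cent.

Value at end of year 8: C₁ / (r − g) = £1,780.00 / (0.121 − 0.046) = £23,733.3333
Discount to today: PV = £23,733.3333 / (1 + 0.121)^8 = £23,733.3333 / 2.493704 = £9,517.30

£9517.30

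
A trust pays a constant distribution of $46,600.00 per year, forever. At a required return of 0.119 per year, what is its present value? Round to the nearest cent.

$391596.64

Level perpetuity: PV = C / r = $46,600.00 / 0.119 = $391,596.64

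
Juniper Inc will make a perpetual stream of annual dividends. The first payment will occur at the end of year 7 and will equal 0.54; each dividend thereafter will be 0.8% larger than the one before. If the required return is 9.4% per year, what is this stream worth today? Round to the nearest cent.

Value at end of year 6: C₁ / (r − g) = 0.54 / (0.094 − 0.008) = 6.2791
Discount to today: PV = 6.2791 / (1 + 0.094)^6 = 6.2791 / 1.714368 = 3.66

3.66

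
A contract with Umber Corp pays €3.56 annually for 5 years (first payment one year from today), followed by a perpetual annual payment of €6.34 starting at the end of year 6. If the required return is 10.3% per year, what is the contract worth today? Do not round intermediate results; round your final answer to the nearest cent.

PV of 5-year annuity: €3.56 × [1 − (1+0.103)^−5] / 0.103 = 13.39241
Perpetuity value at year 5: €6.34 / 0.103 = 61.55340
PV of perpetuity: 61.55340 / (1+0.103)^5 = 37.70288
Total PV = 13.39241 + 37.70288 = 51.09528

€51.10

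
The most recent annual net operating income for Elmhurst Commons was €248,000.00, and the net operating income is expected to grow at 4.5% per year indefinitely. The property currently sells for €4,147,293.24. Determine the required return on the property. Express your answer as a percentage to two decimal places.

D₁ = €248,000.00 × 1.045 = €259,160.0000
P = D₁/(r − g) ⇒ r = D₁/P + g = €259,160.0000/€4,147,293.24 + 0.045 = 0.062489 + 0.045 = 0.107489

10.75%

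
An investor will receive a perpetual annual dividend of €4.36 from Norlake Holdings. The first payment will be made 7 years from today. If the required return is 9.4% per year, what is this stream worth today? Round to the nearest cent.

Value at end of year 6: C / r = €4.36 / 0.094 = €46.3830
Discount to today: PV = €46.3830 / (1 + 0.094)^6 = €46.3830 / 1.714368 = €27.06

€27.06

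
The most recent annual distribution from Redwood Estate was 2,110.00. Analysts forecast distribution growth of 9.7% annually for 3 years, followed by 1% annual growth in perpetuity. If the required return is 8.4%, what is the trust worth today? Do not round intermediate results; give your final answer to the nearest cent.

36330.28

D_1 = 2314.67000
D_2 = 2539.19299
D_3 = 2785.49471
Terminal value at year 3: TV = D_3×(1+g_2)/(r−g_2) = 2813.34966/0.074 = 38018.23861
P_0 = D_1/(1+r)^1 + D_2/(1+r)^2 + D_3/(1+r)^3 + TV/(1+r)^3
    = 2135.30443 + 2160.91232 + 2186.82732 + 29847.23778 = 36330.28186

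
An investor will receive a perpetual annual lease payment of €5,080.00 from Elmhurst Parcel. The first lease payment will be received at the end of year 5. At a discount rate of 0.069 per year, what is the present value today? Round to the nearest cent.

Value at end of year 4: C / r = €5,080.00 / 0.069 = €73,623.1884
Discount to today: PV = €73,623.1884 / (1 + 0.069)^4 = €73,623.1884 / 1.305903 = €56,377.24

€56377.24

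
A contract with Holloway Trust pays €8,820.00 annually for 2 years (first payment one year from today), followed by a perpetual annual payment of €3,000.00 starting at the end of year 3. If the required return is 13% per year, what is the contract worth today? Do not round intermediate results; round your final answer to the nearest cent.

PV of 2-year annuity: €8,820.00 × [1 − (1+0.13)^−2] / 0.13 = 14712.66348
Perpetuity value at year 2: €3,000.00 / 0.13 = 23076.92308
PV of perpetuity: 23076.92308 / (1+0.13)^2 = 18072.61577
Total PV = 14712.66348 + 18072.61577 = 32785.27925

€32785.28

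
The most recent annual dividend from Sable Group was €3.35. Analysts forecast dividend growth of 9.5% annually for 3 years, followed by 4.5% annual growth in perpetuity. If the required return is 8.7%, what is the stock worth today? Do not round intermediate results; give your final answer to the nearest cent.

€95.40

D_1 = 3.66825
D_2 = 4.01673
D_3 = 4.39832
Terminal value at year 3: TV = D_3×(1+g_2)/(r−g_2) = 4.59625/0.042 = 109.43448
P_0 = D_1/(1+r)^1 + D_2/(1+r)^2 + D_3/(1+r)^3 + TV/(1+r)^3
    = 3.37466 + 3.39949 + 3.42451 + 85.20509 = 95.40375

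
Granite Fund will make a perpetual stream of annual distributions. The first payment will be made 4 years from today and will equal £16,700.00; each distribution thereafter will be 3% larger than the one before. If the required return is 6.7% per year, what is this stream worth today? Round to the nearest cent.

£371553.61

Value at end of year 3: C₁ / (r − g) = £16,700.00 / (0.067 − 0.03) = £451,351.3514
Discount to today: PV = £451,351.3514 / (1 + 0.067)^3 = £451,351.3514 / 1.214768 = £371,553.61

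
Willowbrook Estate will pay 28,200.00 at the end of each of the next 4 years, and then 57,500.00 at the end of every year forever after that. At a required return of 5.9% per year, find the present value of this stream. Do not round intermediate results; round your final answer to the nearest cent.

872815.76

PV of 4-year annuity: 28,200.00 × [1 − (1+0.059)^−4] / 0.059 = 97940.14916
Perpetuity value at year 4: 57,500.00 / 0.059 = 974576.27119
PV of perpetuity: 974576.27119 / (1+0.059)^4 = 774875.61245
Total PV = 97940.14916 + 774875.61245 = 872815.76160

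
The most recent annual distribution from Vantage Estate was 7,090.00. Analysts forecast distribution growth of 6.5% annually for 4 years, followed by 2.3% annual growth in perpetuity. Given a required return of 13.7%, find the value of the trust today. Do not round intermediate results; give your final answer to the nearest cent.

73120.61

D_1 = 7550.85000
D_2 = 8041.65525
D_3 = 8564.36284
D_4 = 9121.04643
Terminal value at year 4: TV = D_4×(1+g_2)/(r−g_2) = 9330.83049/0.114 = 81849.39030
P_0 = D_1/(1+r)^1 + D_2/(1+r)^2 + D_3/(1+r)^3 + D_4/(1+r)^4 + TV/(1+r)^4
    = 6641.02902 + 6220.48893 + 5826.57934 + 5457.61389 + 48974.90361 = 73120.61479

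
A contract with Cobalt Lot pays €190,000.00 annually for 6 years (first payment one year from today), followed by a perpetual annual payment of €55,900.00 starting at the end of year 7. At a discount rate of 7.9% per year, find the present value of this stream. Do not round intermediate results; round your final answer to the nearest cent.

PV of 6-year annuity: €190,000.00 × [1 − (1+0.079)^−6] / 0.079 = 881018.11184
Perpetuity value at year 6: €55,900.00 / 0.079 = 707594.93671
PV of perpetuity: 707594.93671 / (1+0.079)^6 = 448390.13433
Total PV = 881018.11184 + 448390.13433 = 1329408.24617

€1329408.25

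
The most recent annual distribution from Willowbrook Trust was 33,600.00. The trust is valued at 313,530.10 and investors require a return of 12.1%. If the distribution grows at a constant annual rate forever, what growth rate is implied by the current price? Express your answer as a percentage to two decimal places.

P = D₀(1+g)/(r−g) ⇒ P(r−g) = D₀(1+g) ⇒ g(P+D₀) = P·r − D₀
g = (P·r − D₀)/(P + D₀) = (313,530.10×0.121 − 33,600.00) / (313,530.10 + 33,600.00) = 0.012494

1.25%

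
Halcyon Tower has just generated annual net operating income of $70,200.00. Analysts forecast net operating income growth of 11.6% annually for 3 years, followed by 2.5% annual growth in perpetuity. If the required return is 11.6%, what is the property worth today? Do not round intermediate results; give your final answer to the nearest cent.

$1001314.29

D_1 = 78343.20000
D_2 = 87431.01120
D_3 = 97573.00850
Terminal value at year 3: TV = D_3×(1+g_2)/(r−g_2) = 100012.33371/0.091 = 1099036.63419
P_0 = D_1/(1+r)^1 + D_2/(1+r)^2 + D_3/(1+r)^3 + TV/(1+r)^3
    = 70200.00000 + 70200.00000 + 70200.00000 + 790714.28571 = 1001314.28571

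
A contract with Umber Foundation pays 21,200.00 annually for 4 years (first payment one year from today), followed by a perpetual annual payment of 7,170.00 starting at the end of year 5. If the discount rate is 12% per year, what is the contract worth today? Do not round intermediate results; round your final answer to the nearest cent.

PV of 4-year annuity: 21,200.00 × [1 − (1+0.12)^−4] / 0.12 = 64391.80615
Perpetuity value at year 4: 7,170.00 / 0.12 = 59750.00000
PV of perpetuity: 59750.00000 / (1+0.12)^4 = 37972.20518
Total PV = 64391.80615 + 37972.20518 = 102364.01133

102364.01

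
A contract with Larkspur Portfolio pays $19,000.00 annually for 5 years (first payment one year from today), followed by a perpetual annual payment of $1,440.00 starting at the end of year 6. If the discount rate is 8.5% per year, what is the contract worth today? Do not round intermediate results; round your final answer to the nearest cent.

PV of 5-year annuity: $19,000.00 × [1 − (1+0.085)^−5] / 0.085 = 74872.19950
Perpetuity value at year 5: $1,440.00 / 0.085 = 16941.17647
PV of perpetuity: 16941.17647 / (1+0.085)^5 = 11266.65188
Total PV = 74872.19950 + 11266.65188 = 86138.85138

$86138.85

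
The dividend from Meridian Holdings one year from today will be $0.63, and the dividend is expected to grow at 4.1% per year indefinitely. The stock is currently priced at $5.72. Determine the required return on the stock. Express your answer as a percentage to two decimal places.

15.11%

P = D₁/(r − g) ⇒ r = D₁/P + g = $0.6300/$5.72 + 0.041 = 0.110140 + 0.041 = 0.151140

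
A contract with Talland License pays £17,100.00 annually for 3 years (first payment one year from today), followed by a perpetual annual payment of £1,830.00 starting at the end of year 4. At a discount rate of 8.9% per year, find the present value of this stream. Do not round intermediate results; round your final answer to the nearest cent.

PV of 3-year annuity: £17,100.00 × [1 − (1+0.089)^−3] / 0.089 = 43362.39879
Perpetuity value at year 3: £1,830.00 / 0.089 = 20561.79775
PV of perpetuity: 20561.79775 / (1+0.089)^3 = 15921.26034
Total PV = 43362.39879 + 15921.26034 = 59283.65913

£59283.66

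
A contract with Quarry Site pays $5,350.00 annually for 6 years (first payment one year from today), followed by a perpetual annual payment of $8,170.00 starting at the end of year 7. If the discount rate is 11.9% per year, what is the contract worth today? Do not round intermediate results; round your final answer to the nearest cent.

$57028.38

PV of 6-year annuity: $5,350.00 × [1 − (1+0.119)^−6] / 0.119 = 22058.46729
Perpetuity value at year 6: $8,170.00 / 0.119 = 68655.46218
PV of perpetuity: 68655.46218 / (1+0.119)^6 = 34969.91494
Total PV = 22058.46729 + 34969.91494 = 57028.38223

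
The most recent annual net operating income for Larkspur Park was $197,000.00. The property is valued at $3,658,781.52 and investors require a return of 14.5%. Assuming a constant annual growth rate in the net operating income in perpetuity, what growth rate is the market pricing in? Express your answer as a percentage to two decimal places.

8.65%

P = D₀(1+g)/(r−g) ⇒ P(r−g) = D₀(1+g) ⇒ g(P+D₀) = P·r − D₀
g = (P·r − D₀)/(P + D₀) = ($3,658,781.52×0.145 − $197,000.00) / ($3,658,781.52 + $197,000.00) = 0.086500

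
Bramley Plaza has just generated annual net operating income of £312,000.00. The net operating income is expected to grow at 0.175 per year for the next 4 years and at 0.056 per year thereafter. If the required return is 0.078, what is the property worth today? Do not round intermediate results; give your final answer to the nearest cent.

D_1 = 366600.00000
D_2 = 430755.00000
D_3 = 506137.12500
D_4 = 594711.12187
Terminal value at year 4: TV = D_4×(1+g_2)/(r−g_2) = 628014.94470/0.022 = 28546133.85000
P_0 = D_1/(1+r)^1 + D_2/(1+r)^2 + D_3/(1+r)^3 + D_4/(1+r)^4 + TV/(1+r)^4
    = 340074.21150 + 370674.58118 + 404028.41641 + 440383.47800 + 21138406.94393 = 22693567.63102

£22693567.63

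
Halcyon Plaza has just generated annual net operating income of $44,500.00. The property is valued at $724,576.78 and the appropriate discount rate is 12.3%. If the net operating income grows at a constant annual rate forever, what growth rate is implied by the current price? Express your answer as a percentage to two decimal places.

P = D₀(1+g)/(r−g) ⇒ P(r−g) = D₀(1+g) ⇒ g(P+D₀) = P·r − D₀
g = (P·r − D₀)/(P + D₀) = ($724,576.78×0.123 − $44,500.00) / ($724,576.78 + $44,500.00) = 0.058021

5.80%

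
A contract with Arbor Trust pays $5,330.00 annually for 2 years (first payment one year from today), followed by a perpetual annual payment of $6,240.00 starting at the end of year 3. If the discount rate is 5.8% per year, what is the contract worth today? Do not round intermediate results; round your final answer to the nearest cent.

$105913.13

PV of 2-year annuity: $5,330.00 × [1 − (1+0.058)^−2] / 0.058 = 9799.43968
Perpetuity value at year 2: $6,240.00 / 0.058 = 107586.20690
PV of perpetuity: 107586.20690 / (1+0.058)^2 = 96113.69215
Total PV = 9799.43968 + 96113.69215 = 105913.13183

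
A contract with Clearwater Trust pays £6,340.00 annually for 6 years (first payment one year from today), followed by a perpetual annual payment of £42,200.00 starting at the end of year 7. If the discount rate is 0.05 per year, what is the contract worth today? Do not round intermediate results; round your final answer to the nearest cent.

£661985.68

PV of 6-year annuity: £6,340.00 × [1 − (1+0.05)^−6] / 0.05 = 32179.88771
Perpetuity value at year 6: £42,200.00 / 0.05 = 844000.00000
PV of perpetuity: 844000.00000 / (1+0.05)^6 = 629805.79476
Total PV = 32179.88771 + 629805.79476 = 661985.68247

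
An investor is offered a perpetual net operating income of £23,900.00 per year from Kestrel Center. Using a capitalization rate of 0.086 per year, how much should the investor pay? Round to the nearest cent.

Level perpetuity: PV = C / r = £23,900.00 / 0.086 = £277,906.98

£277906.98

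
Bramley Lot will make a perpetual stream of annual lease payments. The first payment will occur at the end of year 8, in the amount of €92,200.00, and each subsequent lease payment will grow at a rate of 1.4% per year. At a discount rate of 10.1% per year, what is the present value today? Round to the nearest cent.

Value at end of year 7: C₁ / (r − g) = €92,200.00 / (0.101 − 0.014) = €1,059,770.1149
Discount to today: PV = €1,059,770.1149 / (1 + 0.101)^7 = €1,059,770.1149 / 1.961152 = €540,381.45

€540381.45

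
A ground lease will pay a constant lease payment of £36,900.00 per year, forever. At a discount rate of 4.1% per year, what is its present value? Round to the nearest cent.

Level perpetuity: PV = C / r = £36,900.00 / 0.041 = £900,000.00

£900000.00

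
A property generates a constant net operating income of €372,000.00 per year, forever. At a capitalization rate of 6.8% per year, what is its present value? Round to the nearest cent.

€5470588.24

Level perpetuity: PV = C / r = €372,000.00 / 0.068 = €5,470,588.24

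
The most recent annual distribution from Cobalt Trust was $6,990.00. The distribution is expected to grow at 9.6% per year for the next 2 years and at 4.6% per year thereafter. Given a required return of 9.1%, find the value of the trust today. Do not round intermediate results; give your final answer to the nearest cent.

$178047.59

D_1 = 7661.04000
D_2 = 8396.49984
Terminal value at year 2: TV = D_2×(1+g_2)/(r−g_2) = 8782.73883/0.045 = 195171.97406
P_0 = D_1/(1+r)^1 + D_2/(1+r)^2 + TV/(1+r)^2
    = 7022.03483 + 7054.21647 + 163971.34295 = 178047.59426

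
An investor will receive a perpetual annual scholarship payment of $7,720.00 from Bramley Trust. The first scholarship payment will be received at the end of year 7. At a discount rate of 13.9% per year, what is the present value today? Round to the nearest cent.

Value at end of year 6: C / r = $7,720.00 / 0.139 = $55,539.5683
Discount to today: PV = $55,539.5683 / (1 + 0.139)^6 = $55,539.5683 / 2.183445 = $25,436.66

$25436.66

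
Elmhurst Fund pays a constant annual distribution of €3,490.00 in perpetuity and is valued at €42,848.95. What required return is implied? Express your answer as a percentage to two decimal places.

8.14%

P = C/r ⇒ r = C/P = €3,490.00/€42,848.95 = 0.081449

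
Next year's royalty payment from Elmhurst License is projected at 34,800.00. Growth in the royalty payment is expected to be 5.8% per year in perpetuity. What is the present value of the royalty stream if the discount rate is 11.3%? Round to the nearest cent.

Growing perpetuity: P = D₁ / (r − g) = 34,800.0000 / (0.113 − 0.058) = 632,727.27

632727.27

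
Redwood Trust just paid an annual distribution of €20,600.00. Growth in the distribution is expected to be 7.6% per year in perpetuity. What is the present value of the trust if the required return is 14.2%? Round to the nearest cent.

€335842.42

D₁ = D₀ × (1 + g) = €20,600.00 × 1.076 = €22,165.6000
Growing perpetuity: P = D₁ / (r − g) = €22,165.6000 / (0.142 − 0.076) = €335,842.42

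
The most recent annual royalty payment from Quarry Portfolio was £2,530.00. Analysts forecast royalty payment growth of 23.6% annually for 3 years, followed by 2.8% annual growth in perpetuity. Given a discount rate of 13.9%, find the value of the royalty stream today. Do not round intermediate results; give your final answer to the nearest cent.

£38899.32

D_1 = 3127.08000
D_2 = 3865.07088
D_3 = 4777.22761
Terminal value at year 3: TV = D_3×(1+g_2)/(r−g_2) = 4910.98998/0.111 = 44243.15298
P_0 = D_1/(1+r)^1 + D_2/(1+r)^2 + D_3/(1+r)^3 + TV/(1+r)^3
    = 2745.46093 + 2979.27104 + 3232.99298 + 29941.59262 = 38899.31756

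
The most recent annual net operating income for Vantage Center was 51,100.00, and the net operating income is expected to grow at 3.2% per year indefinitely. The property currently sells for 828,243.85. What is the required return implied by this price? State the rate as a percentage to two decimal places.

D₁ = 51,100.00 × 1.032 = 52,735.2000
P = D₁/(r − g) ⇒ r = D₁/P + g = 52,735.2000/828,243.85 + 0.032 = 0.063671 + 0.032 = 0.095671

9.57%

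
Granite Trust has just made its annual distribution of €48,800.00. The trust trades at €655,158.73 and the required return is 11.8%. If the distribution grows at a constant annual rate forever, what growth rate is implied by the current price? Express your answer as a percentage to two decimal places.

P = D₀(1+g)/(r−g) ⇒ P(r−g) = D₀(1+g) ⇒ g(P+D₀) = P·r − D₀
g = (P·r − D₀)/(P + D₀) = (€655,158.73×0.118 − €48,800.00) / (€655,158.73 + €48,800.00) = 0.040498

4.05%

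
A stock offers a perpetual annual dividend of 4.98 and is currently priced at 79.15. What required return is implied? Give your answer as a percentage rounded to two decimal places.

6.29%

P = C/r ⇒ r = C/P = 4.98/79.15 = 0.062919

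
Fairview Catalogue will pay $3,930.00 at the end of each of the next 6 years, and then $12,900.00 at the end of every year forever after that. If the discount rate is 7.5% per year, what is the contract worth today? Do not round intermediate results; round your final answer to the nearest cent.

PV of 6-year annuity: $3,930.00 × [1 − (1+0.075)^−6] / 0.075 = 18446.81643
Perpetuity value at year 6: $12,900.00 / 0.075 = 172000.00000
PV of perpetuity: 172000.00000 / (1+0.075)^6 = 111449.38118
Total PV = 18446.81643 + 111449.38118 = 129896.19761

$129896.20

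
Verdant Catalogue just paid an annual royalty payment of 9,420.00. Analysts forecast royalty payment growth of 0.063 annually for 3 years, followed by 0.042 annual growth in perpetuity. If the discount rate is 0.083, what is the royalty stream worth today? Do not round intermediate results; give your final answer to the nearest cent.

D_1 = 10013.46000
D_2 = 10644.30798
D_3 = 11314.89938
Terminal value at year 3: TV = D_3×(1+g_2)/(r−g_2) = 11790.12516/0.041 = 287564.02822
P_0 = D_1/(1+r)^1 + D_2/(1+r)^2 + D_3/(1+r)^3 + TV/(1+r)^3
    = 9246.03878 + 9075.29014 + 8907.69476 + 226385.80333 = 253614.82701

253614.83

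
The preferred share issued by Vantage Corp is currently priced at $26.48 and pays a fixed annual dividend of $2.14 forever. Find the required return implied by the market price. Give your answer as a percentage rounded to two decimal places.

8.08%

P = C/r ⇒ r = C/P = $2.14/$26.48 = 0.080816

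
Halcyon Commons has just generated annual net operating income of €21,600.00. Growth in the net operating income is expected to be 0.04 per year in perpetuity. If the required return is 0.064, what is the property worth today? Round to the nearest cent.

D₁ = D₀ × (1 + g) = €21,600.00 × 1.04 = €22,464.0000
Growing perpetuity: P = D₁ / (r − g) = €22,464.0000 / (0.064 − 0.04) = €936,000.00

€936000.00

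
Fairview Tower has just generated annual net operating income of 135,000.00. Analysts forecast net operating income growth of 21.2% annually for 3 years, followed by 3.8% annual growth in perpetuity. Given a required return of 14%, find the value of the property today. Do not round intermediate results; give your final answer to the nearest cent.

D_1 = 163620.00000
D_2 = 198307.44000
D_3 = 240348.61728
Terminal value at year 3: TV = D_3×(1+g_2)/(r−g_2) = 249481.86474/0.102 = 2445900.63467
P_0 = D_1/(1+r)^1 + D_2/(1+r)^2 + D_3/(1+r)^3 + TV/(1+r)^3
    = 143526.31579 + 152591.13573 + 162228.47062 + 1650913.25986 = 2109259.18201

2109259.18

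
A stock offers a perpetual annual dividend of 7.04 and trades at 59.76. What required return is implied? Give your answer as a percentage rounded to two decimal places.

11.78%

P = C/r ⇒ r = C/P = 7.04/59.76 = 0.117805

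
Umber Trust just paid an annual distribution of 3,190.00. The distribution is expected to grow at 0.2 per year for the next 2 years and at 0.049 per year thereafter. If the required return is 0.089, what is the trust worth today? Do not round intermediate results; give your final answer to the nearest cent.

108969.70

D_1 = 3828.00000
D_2 = 4593.60000
Terminal value at year 2: TV = D_2×(1+g_2)/(r−g_2) = 4818.68640/0.04 = 120467.16000
P_0 = D_1/(1+r)^1 + D_2/(1+r)^2 + TV/(1+r)^2
    = 3515.15152 + 3873.44520 + 101581.10026 = 108969.69697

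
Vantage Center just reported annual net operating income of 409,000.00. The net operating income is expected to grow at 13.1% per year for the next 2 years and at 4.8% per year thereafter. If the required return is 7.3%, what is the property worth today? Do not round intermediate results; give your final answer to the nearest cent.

19934438.92

D_1 = 462579.00000
D_2 = 523176.84900
Terminal value at year 2: TV = D_2×(1+g_2)/(r−g_2) = 548289.33775/0.025 = 21931573.51008
P_0 = D_1/(1+r)^1 + D_2/(1+r)^2 + TV/(1+r)^2
    = 431108.10811 + 454411.24909 + 19048919.56172 = 19934438.91892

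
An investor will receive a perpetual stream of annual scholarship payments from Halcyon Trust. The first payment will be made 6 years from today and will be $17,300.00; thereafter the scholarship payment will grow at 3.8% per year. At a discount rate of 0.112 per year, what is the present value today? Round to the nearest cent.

Value at end of year 5: C₁ / (r − g) = $17,300.00 / (0.112 − 0.038) = $233,783.7838
Discount to today: PV = $233,783.7838 / (1 + 0.112)^5 = $233,783.7838 / 1.700294 = $137,496.12

$137496.12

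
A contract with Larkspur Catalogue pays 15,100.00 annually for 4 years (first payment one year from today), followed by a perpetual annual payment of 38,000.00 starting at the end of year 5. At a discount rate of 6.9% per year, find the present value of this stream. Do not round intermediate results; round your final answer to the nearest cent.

472982.07

PV of 4-year annuity: 15,100.00 × [1 − (1+0.069)^−4] / 0.069 = 51262.56705
Perpetuity value at year 4: 38,000.00 / 0.069 = 550724.63768
PV of perpetuity: 550724.63768 / (1+0.069)^4 = 421719.50205
Total PV = 51262.56705 + 421719.50205 = 472982.06910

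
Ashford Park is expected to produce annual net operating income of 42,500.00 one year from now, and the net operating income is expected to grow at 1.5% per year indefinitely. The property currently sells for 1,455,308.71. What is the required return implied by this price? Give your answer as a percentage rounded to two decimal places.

P = D₁/(r − g) ⇒ r = D₁/P + g = 42,500.0000/1,455,308.71 + 0.015 = 0.029203 + 0.015 = 0.044203

4.42%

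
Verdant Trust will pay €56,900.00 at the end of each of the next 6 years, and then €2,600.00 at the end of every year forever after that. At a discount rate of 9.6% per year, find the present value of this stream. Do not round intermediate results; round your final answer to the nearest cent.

€266372.12

PV of 6-year annuity: €56,900.00 × [1 − (1+0.096)^−6] / 0.096 = 250746.44354
Perpetuity value at year 6: €2,600.00 / 0.096 = 27083.33333
PV of perpetuity: 27083.33333 / (1+0.096)^6 = 15625.67510
Total PV = 250746.44354 + 15625.67510 = 266372.11865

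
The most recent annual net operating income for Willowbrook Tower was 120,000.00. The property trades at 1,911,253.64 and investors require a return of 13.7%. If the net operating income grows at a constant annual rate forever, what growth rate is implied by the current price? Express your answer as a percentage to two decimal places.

P = D₀(1+g)/(r−g) ⇒ P(r−g) = D₀(1+g) ⇒ g(P+D₀) = P·r − D₀
g = (P·r − D₀)/(P + D₀) = (1,911,253.64×0.137 − 120,000.00) / (1,911,253.64 + 120,000.00) = 0.069830

6.98%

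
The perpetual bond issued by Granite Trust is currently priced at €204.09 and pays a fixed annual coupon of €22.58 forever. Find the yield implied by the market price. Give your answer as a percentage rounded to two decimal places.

P = C/r ⇒ r = C/P = €22.58/€204.09 = 0.110637

11.06%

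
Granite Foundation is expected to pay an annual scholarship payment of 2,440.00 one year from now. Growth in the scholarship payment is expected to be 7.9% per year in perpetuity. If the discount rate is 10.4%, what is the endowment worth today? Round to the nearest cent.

Growing perpetuity: P = D₁ / (r − g) = 2,440.0000 / (0.104 − 0.079) = 97,600.00

97600.00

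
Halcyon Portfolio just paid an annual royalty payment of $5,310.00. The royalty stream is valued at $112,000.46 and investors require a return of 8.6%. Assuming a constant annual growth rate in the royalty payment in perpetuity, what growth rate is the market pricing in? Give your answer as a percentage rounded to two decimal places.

3.68%

P = D₀(1+g)/(r−g) ⇒ P(r−g) = D₀(1+g) ⇒ g(P+D₀) = P·r − D₀
g = (P·r − D₀)/(P + D₀) = ($112,000.46×0.086 − $5,310.00) / ($112,000.46 + $5,310.00) = 0.036843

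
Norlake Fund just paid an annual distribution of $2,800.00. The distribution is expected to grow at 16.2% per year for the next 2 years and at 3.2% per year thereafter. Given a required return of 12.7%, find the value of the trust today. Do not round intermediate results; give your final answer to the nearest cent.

D_1 = 3253.60000
D_2 = 3780.68320
Terminal value at year 2: TV = D_2×(1+g_2)/(r−g_2) = 3901.66506/0.095 = 41070.15855
P_0 = D_1/(1+r)^1 + D_2/(1+r)^2 + TV/(1+r)^2
    = 2886.95652 + 2976.61356 + 32335.42306 = 38198.99314

$38198.99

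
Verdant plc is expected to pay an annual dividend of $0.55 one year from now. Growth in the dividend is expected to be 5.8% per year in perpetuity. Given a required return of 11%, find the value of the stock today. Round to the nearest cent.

Growing perpetuity: P = D₁ / (r − g) = $0.5500 / (0.11 − 0.058) = $10.58

$10.58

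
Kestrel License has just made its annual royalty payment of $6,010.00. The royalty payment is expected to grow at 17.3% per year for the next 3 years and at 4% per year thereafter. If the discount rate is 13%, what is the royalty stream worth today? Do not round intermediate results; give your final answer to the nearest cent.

D_1 = 7049.73000
D_2 = 8269.33329
D_3 = 9699.92795
Terminal value at year 3: TV = D_3×(1+g_2)/(r−g_2) = 10087.92507/0.09 = 112088.05630
P_0 = D_1/(1+r)^1 + D_2/(1+r)^2 + D_3/(1+r)^3 + TV/(1+r)^3
    = 6238.69912 + 6476.10094 + 6722.53664 + 77682.64561 = 97119.98230

$97119.98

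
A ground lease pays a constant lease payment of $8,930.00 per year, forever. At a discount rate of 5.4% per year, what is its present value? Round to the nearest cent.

Level perpetuity: PV = C / r = $8,930.00 / 0.054 = $165,370.37

$165370.37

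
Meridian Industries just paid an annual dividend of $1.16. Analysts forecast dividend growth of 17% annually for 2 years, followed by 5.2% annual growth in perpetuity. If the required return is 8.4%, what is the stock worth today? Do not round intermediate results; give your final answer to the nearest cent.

$47.03

D_1 = 1.35720
D_2 = 1.58792
Terminal value at year 2: TV = D_2×(1+g_2)/(r−g_2) = 1.67050/0.032 = 52.20300
P_0 = D_1/(1+r)^1 + D_2/(1+r)^2 + TV/(1+r)^2
    = 1.25203 + 1.35136 + 44.42597 = 47.02936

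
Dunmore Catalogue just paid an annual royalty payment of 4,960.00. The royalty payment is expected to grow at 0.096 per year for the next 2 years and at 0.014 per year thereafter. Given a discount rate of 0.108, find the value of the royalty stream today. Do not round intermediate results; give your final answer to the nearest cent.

62111.44

D_1 = 5436.16000
D_2 = 5958.03136
Terminal value at year 2: TV = D_2×(1+g_2)/(r−g_2) = 6041.44380/0.094 = 64270.67871
P_0 = D_1/(1+r)^1 + D_2/(1+r)^2 + TV/(1+r)^2
    = 4906.28159 + 4853.14496 + 52352.01058 = 62111.43713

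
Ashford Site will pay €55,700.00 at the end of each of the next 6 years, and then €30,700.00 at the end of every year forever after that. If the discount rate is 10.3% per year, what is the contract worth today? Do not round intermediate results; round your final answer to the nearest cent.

€405989.17

PV of 6-year annuity: €55,700.00 × [1 − (1+0.103)^−6] / 0.103 = 240470.08603
Perpetuity value at year 6: €30,700.00 / 0.103 = 298058.25243
PV of perpetuity: 298058.25243 / (1+0.103)^6 = 165519.08472
Total PV = 240470.08603 + 165519.08472 = 405989.17075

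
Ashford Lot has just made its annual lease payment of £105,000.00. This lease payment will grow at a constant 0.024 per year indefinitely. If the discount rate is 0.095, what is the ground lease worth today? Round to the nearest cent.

£1514366.20

D₁ = D₀ × (1 + g) = £105,000.00 × 1.024 = £107,520.0000
Growing perpetuity: P = D₁ / (r − g) = £107,520.0000 / (0.095 − 0.024) = £1,514,366.20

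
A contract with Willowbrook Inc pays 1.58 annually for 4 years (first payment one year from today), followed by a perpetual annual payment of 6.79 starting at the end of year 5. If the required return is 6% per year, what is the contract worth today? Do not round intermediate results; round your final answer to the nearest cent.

95.11

PV of 4-year annuity: 1.58 × [1 − (1+0.06)^−4] / 0.06 = 5.47487
Perpetuity value at year 4: 6.79 / 0.06 = 113.16667
PV of perpetuity: 113.16667 / (1+0.06)^4 = 89.63860
Total PV = 5.47487 + 89.63860 = 95.11347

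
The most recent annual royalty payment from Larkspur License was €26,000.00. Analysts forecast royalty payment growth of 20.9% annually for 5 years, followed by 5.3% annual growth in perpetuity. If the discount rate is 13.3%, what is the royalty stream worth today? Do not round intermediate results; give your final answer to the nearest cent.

D_1 = 31434.00000
D_2 = 38003.70600
D_3 = 45946.48055
D_4 = 55549.29499
D_5 = 67159.09764
Terminal value at year 5: TV = D_5×(1+g_2)/(r−g_2) = 70718.52982/0.08 = 883981.62272
P_0 = D_1/(1+r)^1 + D_2/(1+r)^2 + D_3/(1+r)^3 + D_4/(1+r)^4 + D_5/(1+r)^5 + TV/(1+r)^5
    = 27744.04237 + 29605.07257 + 31590.93798 + 33710.01238 + 35971.23121 + 473471.33082 = 632092.62732

€632092.63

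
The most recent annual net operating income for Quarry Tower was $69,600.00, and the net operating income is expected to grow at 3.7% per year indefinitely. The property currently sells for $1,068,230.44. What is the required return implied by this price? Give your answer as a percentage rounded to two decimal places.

10.46%

D₁ = $69,600.00 × 1.037 = $72,175.2000
P = D₁/(r − g) ⇒ r = D₁/P + g = $72,175.2000/$1,068,230.44 + 0.037 = 0.067565 + 0.037 = 0.104565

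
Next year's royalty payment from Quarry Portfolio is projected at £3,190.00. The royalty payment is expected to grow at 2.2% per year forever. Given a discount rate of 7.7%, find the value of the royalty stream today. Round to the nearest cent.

Growing perpetuity: P = D₁ / (r − g) = £3,190.0000 / (0.077 − 0.022) = £58,000.00

£58000.00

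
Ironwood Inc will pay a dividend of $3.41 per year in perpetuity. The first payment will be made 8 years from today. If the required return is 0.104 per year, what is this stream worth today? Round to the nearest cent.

Value at end of year 7: C / r = $3.41 / 0.104 = $32.7885
Discount to today: PV = $32.7885 / (1 + 0.104)^7 = $32.7885 / 1.998865 = $16.40

$16.40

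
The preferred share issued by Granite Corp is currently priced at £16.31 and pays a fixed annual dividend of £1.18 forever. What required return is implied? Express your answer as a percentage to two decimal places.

7.23%

P = C/r ⇒ r = C/P = £1.18/£16.31 = 0.072348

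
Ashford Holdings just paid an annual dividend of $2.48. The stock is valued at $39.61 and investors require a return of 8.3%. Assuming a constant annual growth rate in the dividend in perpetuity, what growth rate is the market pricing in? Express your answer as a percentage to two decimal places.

P = D₀(1+g)/(r−g) ⇒ P(r−g) = D₀(1+g) ⇒ g(P+D₀) = P·r − D₀
g = (P·r − D₀)/(P + D₀) = ($39.61×0.083 − $2.48) / ($39.61 + $2.48) = 0.019188

1.92%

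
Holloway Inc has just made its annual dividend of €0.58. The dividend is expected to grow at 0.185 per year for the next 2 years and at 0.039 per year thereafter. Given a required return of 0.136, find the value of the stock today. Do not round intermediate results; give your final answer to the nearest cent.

D_1 = 0.68730
D_2 = 0.81445
Terminal value at year 2: TV = D_2×(1+g_2)/(r−g_2) = 0.84621/0.097 = 8.72386
P_0 = D_1/(1+r)^1 + D_2/(1+r)^2 + TV/(1+r)^2
    = 0.60502 + 0.63111 + 6.76008 = 7.99621

€8.00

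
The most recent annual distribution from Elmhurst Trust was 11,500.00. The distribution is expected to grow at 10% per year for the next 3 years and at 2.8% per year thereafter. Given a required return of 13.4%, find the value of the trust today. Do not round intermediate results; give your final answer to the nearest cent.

D_1 = 12650.00000
D_2 = 13915.00000
D_3 = 15306.50000
Terminal value at year 3: TV = D_3×(1+g_2)/(r−g_2) = 15735.08200/0.106 = 148444.16981
P_0 = D_1/(1+r)^1 + D_2/(1+r)^2 + D_3/(1+r)^3 + TV/(1+r)^3
    = 11155.20282 + 10820.74348 + 10496.31202 + 101794.42219 = 134266.68051

134266.68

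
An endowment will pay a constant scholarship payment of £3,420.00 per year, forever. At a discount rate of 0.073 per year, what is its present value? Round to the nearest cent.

Level perpetuity: PV = C / r = £3,420.00 / 0.073 = £46,849.32

£46849.32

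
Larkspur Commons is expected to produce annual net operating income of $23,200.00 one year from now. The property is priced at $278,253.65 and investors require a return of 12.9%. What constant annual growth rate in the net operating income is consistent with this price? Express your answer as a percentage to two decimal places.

4.56%

P = D₁/(r−g) ⇒ g = r − D₁/P = 0.129 − $23,200.00/$278,253.65 = 0.045623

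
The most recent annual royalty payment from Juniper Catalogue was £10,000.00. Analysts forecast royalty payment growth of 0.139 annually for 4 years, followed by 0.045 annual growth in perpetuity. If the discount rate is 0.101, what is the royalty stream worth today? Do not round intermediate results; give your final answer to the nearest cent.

£257306.73

D_1 = 11390.00000
D_2 = 12973.21000
D_3 = 14776.48619
D_4 = 16830.41777
Terminal value at year 4: TV = D_4×(1+g_2)/(r−g_2) = 17587.78657/0.056 = 314067.61732
P_0 = D_1/(1+r)^1 + D_2/(1+r)^2 + D_3/(1+r)^3 + D_4/(1+r)^4 + TV/(1+r)^4
    = 10345.14078 + 10702.19378 + 11071.57013 + 11453.69517 + 213734.13302 = 257306.73287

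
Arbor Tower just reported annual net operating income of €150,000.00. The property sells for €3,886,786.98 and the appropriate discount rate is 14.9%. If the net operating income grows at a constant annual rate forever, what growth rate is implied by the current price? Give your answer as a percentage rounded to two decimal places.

10.63%

P = D₀(1+g)/(r−g) ⇒ P(r−g) = D₀(1+g) ⇒ g(P+D₀) = P·r − D₀
g = (P·r − D₀)/(P + D₀) = (€3,886,786.98×0.149 − €150,000.00) / (€3,886,786.98 + €150,000.00) = 0.106305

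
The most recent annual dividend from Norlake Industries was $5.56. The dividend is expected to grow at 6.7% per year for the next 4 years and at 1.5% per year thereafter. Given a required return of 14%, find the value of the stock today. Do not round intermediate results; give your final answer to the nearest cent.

$53.55

D_1 = 5.93252
D_2 = 6.33000
D_3 = 6.75411
D_4 = 7.20663
Terminal value at year 4: TV = D_4×(1+g_2)/(r−g_2) = 7.31473/0.125 = 58.51787
P_0 = D_1/(1+r)^1 + D_2/(1+r)^2 + D_3/(1+r)^3 + D_4/(1+r)^4 + TV/(1+r)^4
    = 5.20396 + 4.87073 + 4.55883 + 4.26691 + 34.64728 = 53.54771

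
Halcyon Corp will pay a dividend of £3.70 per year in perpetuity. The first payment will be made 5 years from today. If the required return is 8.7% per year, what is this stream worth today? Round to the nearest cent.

Value at end of year 4: C / r = £3.70 / 0.087 = £42.5287
Discount to today: PV = £42.5287 / (1 + 0.087)^4 = £42.5287 / 1.396105 = £30.46

£30.46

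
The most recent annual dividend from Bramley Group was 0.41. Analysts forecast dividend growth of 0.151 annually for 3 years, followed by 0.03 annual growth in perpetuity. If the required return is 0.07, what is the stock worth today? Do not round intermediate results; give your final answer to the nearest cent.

D_1 = 0.47191
D_2 = 0.54317
D_3 = 0.62519
Terminal value at year 3: TV = D_3×(1+g_2)/(r−g_2) = 0.64394/0.04 = 16.09856
P_0 = D_1/(1+r)^1 + D_2/(1+r)^2 + D_3/(1+r)^3 + TV/(1+r)^3
    = 0.44104 + 0.47442 + 0.51034 + 13.14122 = 14.56702

14.57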